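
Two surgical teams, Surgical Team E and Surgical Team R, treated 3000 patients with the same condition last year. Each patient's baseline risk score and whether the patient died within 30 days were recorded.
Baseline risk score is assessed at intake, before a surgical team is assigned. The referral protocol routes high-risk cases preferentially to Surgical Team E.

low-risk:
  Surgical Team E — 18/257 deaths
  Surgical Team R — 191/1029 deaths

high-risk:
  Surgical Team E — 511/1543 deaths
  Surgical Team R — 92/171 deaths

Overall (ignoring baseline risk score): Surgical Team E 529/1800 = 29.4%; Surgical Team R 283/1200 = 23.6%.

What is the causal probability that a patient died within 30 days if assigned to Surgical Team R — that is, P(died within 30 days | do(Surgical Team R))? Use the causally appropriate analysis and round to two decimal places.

The imbalance in baseline risk score arose from how patients were allocated, not from anything the surgical team did; and baseline risk score independently affects the outcome. The pooled gap is confounded — condition on baseline risk score.
Standardising Surgical Team R to the population baseline risk score mix: 0.429·191/1029 + 0.571·92/171 = 0.387.

0.39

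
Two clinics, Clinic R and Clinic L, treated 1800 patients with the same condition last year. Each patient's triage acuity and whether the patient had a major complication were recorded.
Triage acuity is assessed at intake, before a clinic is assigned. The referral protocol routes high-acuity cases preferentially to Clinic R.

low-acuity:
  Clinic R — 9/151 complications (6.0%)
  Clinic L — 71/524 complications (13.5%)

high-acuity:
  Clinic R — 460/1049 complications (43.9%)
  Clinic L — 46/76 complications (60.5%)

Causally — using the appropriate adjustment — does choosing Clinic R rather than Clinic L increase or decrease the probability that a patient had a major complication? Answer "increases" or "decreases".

decreases

Within every triage acuity level Clinic R has the lower rate, yet pooled Clinic L does — Simpson's reversal.
Here triage acuity is a common cause — it drives both which clinic a case falls under and the outcome. The crude comparison mixes populations; the stratum-specific rates are the causally relevant ones.
Within each level — low-acuity: 6.0% vs 13.5%; high-acuity: 43.9% vs 60.5% — Clinic R is lower every time.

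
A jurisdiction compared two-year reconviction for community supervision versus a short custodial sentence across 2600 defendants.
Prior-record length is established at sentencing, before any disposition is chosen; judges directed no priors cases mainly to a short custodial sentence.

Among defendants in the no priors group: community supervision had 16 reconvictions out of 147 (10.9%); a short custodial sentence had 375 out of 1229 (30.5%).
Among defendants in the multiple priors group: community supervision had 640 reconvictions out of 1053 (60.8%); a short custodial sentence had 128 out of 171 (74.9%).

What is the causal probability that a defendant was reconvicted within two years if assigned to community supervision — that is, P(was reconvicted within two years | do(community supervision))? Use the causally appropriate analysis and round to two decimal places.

community supervision is lower inside every prior-record length stratum but a short custodial sentence is lower in aggregate. Whether to stratify depends on how prior-record length relates to the disposition.
Nothing the disposition does changes prior-record length; the imbalance is an allocation artefact. With prior-record length also predicting the outcome, the pooled figure is confounded, and the within-stratum comparison is the causal one.
Standardising community supervision to the population prior-record length mix: 0.529·16/147 + 0.471·640/1053 = 0.344.

0.34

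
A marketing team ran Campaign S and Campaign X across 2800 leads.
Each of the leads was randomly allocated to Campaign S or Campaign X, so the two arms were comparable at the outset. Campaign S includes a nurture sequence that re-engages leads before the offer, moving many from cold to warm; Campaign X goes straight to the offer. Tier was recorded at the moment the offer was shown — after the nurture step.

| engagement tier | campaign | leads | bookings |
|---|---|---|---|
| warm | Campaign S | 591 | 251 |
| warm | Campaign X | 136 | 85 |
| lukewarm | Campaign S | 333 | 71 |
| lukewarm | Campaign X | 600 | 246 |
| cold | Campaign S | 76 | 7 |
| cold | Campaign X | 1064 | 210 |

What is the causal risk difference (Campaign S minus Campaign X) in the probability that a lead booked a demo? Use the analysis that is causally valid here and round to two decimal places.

+0.03

Stratifying would compare campaigns among leads the campaigns themselves sorted into engagement tier groups — a form of selection on an intermediate. The unconditioned pooled rates give the total causal effect.
The causal difference is the pooled difference: 0.329 − 0.301 = +0.028.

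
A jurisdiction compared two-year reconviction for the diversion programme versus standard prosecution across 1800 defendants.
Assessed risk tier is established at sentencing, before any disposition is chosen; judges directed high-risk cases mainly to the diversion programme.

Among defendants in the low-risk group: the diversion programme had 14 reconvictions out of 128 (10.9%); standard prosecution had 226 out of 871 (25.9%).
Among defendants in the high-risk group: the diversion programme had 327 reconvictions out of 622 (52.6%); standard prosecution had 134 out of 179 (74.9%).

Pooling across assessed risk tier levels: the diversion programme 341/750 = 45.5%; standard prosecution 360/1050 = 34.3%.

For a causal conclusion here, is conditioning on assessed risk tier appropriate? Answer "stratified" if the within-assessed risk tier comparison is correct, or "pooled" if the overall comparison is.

Assessed risk tier satisfies the back-door criterion: it is not a descendant of the disposition, and it blocks the spurious path from disposition to outcome. Adjusting for it (i.e., using the within-assessed risk tier rates) gives the causal effect.
Within each level — low-risk: 10.9% vs 25.9%; high-risk: 52.6% vs 74.9% — the diversion programme is lower every time.

stratified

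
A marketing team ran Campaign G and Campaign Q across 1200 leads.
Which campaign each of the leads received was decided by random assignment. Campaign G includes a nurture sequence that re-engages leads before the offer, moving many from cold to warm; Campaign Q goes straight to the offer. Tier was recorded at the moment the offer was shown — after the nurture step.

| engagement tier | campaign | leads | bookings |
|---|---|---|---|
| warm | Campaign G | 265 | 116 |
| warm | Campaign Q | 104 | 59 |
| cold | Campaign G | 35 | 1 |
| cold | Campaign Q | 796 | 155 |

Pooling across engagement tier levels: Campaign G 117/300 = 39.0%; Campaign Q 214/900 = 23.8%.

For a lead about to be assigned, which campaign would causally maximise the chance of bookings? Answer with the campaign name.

Campaign G

The stratified and pooled comparisons disagree (Campaign Q wins within each engagement tier; Campaign G wins overall), so the answer turns on the causal role of engagement tier.
Engagement tier here is a post-treatment variable shaped by the campaign; conditioning on it would introduce bias rather than remove it. The overall comparison is the causal one.
Pooled: Campaign G 39.0% vs Campaign Q 23.8%; Campaign G is higher overall.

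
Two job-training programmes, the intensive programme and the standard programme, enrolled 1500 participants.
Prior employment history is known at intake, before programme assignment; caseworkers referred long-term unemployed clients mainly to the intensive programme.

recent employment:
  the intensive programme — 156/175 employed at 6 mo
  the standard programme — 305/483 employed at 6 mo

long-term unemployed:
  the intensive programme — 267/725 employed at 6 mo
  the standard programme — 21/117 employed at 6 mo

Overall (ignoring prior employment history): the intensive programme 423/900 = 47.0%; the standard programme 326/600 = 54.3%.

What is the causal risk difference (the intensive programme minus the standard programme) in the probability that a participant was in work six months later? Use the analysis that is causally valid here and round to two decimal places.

+0.22

The prior employment history-specific comparison favours the intensive programme throughout, but the pooled figures favour the standard programme. The question is whether to condition on prior employment history.
Here prior employment history is a common cause — it drives both which programme a case falls under and the outcome. The crude comparison mixes populations; the stratum-specific rates are the causally relevant ones.
Adjusting over the population distribution of prior employment history: 0.439·(0.891−0.631) + 0.561·(0.368−0.179) = +0.220.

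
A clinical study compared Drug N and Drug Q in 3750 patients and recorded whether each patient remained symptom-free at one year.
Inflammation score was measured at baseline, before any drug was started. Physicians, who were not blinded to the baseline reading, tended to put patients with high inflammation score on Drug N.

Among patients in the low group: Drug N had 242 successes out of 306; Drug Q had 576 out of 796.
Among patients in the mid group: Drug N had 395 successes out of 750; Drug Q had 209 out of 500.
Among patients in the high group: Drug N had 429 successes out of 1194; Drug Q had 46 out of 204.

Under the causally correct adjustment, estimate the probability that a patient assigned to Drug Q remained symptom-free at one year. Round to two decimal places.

0.44

Within every inflammation score level Drug N has the higher rate, yet pooled Drug Q does — Simpson's reversal.
Nothing the drug does changes inflammation score; the imbalance is an allocation artefact. With inflammation score also predicting the outcome, the pooled figure is confounded, and the within-stratum comparison is the causal one.
Standardising Drug Q to the population inflammation score mix: 0.294·576/796 + 0.333·209/500 + 0.373·46/204 = 0.436.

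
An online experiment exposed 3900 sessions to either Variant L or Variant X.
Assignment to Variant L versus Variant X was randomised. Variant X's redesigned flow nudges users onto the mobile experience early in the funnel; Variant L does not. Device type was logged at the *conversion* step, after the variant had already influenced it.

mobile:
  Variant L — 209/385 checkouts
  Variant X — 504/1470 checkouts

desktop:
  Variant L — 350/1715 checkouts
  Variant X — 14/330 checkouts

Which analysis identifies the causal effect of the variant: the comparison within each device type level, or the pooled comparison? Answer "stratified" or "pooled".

The distribution of device type is itself part of what the variant does — it is an intermediate outcome. Holding it fixed would remove that part of the effect; the total effect is the pooled difference.
Pooled: Variant L 26.6% vs Variant X 28.8%; Variant X is higher overall.

pooled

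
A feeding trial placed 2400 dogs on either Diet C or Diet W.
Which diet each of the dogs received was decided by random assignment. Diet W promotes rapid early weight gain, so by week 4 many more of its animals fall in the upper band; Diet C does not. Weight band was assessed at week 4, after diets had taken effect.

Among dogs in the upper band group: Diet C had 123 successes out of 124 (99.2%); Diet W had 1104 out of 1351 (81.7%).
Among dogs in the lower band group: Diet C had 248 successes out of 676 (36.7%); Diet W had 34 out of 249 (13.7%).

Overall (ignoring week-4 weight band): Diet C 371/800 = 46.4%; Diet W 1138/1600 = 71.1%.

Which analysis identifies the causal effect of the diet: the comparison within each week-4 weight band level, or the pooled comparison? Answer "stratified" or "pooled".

pooled

Week-4 weight band is recorded after the diet and is itself shifted by it — it sits on the causal path from diet to outcome. Conditioning on a mediator would strip out part of the effect we want; the pooled comparison gives the total causal effect.
Pooled: Diet C 46.4% vs Diet W 71.1%; Diet W is higher overall.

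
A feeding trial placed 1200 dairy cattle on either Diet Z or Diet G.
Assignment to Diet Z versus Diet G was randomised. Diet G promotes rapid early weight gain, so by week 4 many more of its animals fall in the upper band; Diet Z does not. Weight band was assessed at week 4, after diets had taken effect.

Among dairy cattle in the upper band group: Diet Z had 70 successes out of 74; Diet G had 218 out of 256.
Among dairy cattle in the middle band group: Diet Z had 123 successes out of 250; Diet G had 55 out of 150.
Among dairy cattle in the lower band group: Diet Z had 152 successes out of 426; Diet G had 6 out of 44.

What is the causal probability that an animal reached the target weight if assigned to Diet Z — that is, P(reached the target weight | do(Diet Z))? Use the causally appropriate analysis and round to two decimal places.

0.46

The stratified and pooled comparisons disagree (Diet Z wins within each week-4 weight band; Diet G wins overall), so the answer turns on the causal role of week-4 weight band.
Week-4 weight band lies on the pathway diet → week-4 weight band → outcome, so adjusting for it blocks the indirect effect. For the total causal effect of diet, use the unadjusted pooled rates.
So P(outcome | do(Diet Z)) is just the pooled rate for Diet Z: 345/750 = 0.460.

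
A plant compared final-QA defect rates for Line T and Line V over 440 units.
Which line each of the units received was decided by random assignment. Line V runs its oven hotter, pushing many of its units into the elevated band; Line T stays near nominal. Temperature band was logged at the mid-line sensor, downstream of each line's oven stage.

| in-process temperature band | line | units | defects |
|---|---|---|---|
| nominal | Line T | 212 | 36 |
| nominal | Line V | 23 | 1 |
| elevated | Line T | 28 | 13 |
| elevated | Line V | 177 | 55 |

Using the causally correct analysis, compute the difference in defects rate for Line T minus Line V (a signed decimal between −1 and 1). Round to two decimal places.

-0.08

In-process temperature band is downstream of the line. One should not condition on a consequence of treatment, so the overall rates are the right comparison.
The causal difference is the pooled difference: 0.204 − 0.280 = -0.076.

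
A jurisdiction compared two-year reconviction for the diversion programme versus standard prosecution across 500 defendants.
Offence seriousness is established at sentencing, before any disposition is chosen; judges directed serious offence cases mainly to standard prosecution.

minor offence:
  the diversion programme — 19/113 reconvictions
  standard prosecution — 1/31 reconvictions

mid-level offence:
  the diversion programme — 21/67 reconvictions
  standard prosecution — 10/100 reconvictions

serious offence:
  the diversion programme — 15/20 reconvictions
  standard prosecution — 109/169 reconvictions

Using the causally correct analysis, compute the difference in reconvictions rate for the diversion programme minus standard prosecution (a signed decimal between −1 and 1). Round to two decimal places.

+0.15

Offence seriousness differs across dispositions for reasons unrelated to any effect of the disposition itself, and it separately predicts the outcome — a classic confounder. We must compare within offence seriousness levels.
Adjusting over the population distribution of offence seriousness: 0.288·(0.168−0.032) + 0.334·(0.313−0.100) + 0.378·(0.750−0.645) = +0.150.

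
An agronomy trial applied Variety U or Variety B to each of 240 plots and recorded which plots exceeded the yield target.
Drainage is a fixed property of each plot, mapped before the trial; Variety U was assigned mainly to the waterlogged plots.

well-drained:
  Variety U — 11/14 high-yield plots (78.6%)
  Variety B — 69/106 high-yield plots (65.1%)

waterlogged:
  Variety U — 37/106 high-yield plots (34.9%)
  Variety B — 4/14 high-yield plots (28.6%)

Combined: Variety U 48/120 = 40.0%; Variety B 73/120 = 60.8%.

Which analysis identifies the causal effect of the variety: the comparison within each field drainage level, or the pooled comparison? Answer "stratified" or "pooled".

stratified

Variety U is higher inside every field drainage stratum but Variety B is higher in aggregate. Whether to stratify depends on how field drainage relates to the variety.
Nothing the variety does changes field drainage; the imbalance is an allocation artefact. With field drainage also predicting the outcome, the pooled figure is confounded, and the within-stratum comparison is the causal one.
Within each level — well-drained: 78.6% vs 65.1%; waterlogged: 34.9% vs 28.6% — Variety U is higher every time.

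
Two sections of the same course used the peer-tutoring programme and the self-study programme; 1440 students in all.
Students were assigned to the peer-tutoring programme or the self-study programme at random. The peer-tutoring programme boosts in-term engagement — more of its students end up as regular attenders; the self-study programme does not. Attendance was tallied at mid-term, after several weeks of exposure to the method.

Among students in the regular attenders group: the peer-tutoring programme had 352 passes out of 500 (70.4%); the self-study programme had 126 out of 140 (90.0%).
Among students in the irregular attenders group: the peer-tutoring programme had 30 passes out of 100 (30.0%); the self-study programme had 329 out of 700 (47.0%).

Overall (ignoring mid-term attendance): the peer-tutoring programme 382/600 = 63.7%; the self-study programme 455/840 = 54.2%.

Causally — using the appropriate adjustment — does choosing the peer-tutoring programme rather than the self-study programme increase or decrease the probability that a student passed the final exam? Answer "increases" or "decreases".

increases

The distribution of mid-term attendance is itself part of what the teaching method does — it is an intermediate outcome. Holding it fixed would remove that part of the effect; the total effect is the pooled difference.
Pooled: the peer-tutoring programme 63.7% vs the self-study programme 54.2%; the peer-tutoring programme is higher overall.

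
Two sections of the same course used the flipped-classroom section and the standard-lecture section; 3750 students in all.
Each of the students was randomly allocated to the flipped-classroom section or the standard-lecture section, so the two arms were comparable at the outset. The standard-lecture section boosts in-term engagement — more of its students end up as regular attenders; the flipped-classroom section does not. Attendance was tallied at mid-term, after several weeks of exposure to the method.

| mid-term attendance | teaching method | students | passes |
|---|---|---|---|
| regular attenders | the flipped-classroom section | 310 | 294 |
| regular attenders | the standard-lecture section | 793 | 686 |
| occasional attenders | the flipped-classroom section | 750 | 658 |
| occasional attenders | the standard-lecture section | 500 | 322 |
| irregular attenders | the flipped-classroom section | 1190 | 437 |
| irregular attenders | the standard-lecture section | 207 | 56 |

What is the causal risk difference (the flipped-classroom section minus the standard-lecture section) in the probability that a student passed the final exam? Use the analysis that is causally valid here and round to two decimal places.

Within every mid-term attendance level the flipped-classroom section has the higher rate, yet pooled the standard-lecture section does — Simpson's reversal.
The distribution of mid-term attendance is itself part of what the teaching method does — it is an intermediate outcome. Holding it fixed would remove that part of the effect; the total effect is the pooled difference.
The causal difference is the pooled difference: 0.617 − 0.709 = -0.092.

-0.09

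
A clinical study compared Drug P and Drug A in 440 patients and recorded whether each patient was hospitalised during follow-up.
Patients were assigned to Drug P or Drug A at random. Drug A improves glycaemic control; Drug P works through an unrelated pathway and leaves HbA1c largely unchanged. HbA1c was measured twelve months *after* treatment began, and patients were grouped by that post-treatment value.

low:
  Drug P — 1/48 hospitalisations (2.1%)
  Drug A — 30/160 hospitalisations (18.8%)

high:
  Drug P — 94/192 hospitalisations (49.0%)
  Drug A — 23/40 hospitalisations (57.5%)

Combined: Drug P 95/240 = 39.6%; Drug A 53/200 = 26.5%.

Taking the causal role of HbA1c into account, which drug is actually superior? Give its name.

HbA1c lies on the pathway drug → HbA1c → outcome, so adjusting for it blocks the indirect effect. For the total causal effect of drug, use the unadjusted pooled rates.
Pooled: Drug P 39.6% vs Drug A 26.5%; Drug A is lower overall.

Drug A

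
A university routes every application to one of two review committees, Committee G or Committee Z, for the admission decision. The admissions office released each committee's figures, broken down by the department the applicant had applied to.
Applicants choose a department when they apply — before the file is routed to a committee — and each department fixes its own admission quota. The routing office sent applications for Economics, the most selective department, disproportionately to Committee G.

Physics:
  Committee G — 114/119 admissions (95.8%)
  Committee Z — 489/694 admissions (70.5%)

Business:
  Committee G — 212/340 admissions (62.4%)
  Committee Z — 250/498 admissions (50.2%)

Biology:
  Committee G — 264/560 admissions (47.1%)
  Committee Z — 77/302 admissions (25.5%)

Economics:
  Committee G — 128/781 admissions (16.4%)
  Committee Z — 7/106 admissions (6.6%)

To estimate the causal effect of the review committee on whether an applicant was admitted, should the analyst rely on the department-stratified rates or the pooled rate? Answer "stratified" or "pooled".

stratified

The stratified and pooled comparisons disagree (Committee G wins within each department; Committee Z wins overall), so the answer turns on the causal role of department.
Nothing the review committee does changes department; the imbalance is an allocation artefact. With department also predicting the outcome, the pooled figure is confounded, and the within-stratum comparison is the causal one.
Within each level — Physics: 95.8% vs 70.5%; Business: 62.4% vs 50.2%; Biology: 47.1% vs 25.5%; Economics: 16.4% vs 6.6% — Committee G is higher every time.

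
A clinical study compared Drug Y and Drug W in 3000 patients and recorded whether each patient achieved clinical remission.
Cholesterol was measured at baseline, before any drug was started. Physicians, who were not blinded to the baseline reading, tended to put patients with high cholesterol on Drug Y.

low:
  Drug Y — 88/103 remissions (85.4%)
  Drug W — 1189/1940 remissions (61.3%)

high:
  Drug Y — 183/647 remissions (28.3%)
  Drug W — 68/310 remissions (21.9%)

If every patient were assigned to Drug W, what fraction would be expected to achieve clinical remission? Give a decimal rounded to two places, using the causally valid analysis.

The cholesterol-specific comparison favours Drug Y throughout, but the pooled figures favour Drug W. The question is whether to condition on cholesterol.
Nothing the drug does changes cholesterol; the imbalance is an allocation artefact. With cholesterol also predicting the outcome, the pooled figure is confounded, and the within-stratum comparison is the causal one.
Standardising Drug W to the population cholesterol mix: 0.681·1189/1940 + 0.319·68/310 = 0.487.

0.49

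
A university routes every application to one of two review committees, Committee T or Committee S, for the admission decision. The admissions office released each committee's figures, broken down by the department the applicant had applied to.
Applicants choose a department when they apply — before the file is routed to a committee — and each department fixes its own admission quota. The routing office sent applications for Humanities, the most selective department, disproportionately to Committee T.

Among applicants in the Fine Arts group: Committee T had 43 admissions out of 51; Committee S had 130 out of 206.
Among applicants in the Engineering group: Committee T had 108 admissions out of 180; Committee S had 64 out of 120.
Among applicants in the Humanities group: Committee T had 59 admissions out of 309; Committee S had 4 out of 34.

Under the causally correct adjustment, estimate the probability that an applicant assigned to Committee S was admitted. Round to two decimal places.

0.40

Committee T is higher inside every department stratum but Committee S is higher in aggregate. Whether to stratify depends on how department relates to the review committee.
Since department is a pre-existing factor (not a product of the review committee) and it affects the outcome on its own, it is a confounder. The stratified rates, not the pooled rate, identify the causal effect.
Standardising Committee S to the population department mix: 0.286·130/206 + 0.333·64/120 + 0.381·4/34 = 0.403.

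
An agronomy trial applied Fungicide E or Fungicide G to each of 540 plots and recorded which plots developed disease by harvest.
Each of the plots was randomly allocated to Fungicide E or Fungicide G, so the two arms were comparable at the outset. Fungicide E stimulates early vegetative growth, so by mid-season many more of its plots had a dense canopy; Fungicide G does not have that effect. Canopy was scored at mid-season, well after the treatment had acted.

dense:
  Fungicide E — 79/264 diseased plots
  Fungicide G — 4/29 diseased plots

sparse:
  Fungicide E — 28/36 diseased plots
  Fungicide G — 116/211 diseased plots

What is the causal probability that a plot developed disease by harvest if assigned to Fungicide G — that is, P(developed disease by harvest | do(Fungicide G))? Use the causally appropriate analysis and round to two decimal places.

0.50

Mid-season canopy is downstream of the fungicide. One should not condition on a consequence of treatment, so the overall rates are the right comparison.
So P(outcome | do(Fungicide G)) is just the pooled rate for Fungicide G: 120/240 = 0.500.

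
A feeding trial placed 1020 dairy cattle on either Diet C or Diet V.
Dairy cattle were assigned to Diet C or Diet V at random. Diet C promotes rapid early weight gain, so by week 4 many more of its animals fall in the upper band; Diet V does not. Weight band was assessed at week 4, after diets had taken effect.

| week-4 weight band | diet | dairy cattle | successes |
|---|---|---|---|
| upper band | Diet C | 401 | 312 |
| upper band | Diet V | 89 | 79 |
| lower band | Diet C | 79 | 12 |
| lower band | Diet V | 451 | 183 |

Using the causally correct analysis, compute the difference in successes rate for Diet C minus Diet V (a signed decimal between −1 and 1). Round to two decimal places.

+0.19

Because the diet influences week-4 weight band, week-4 weight band is a post-treatment mediator, not a confounder. Stratifying on it would bias the estimate; the causal effect is the crude pooled difference.
The causal difference is the pooled difference: 0.675 − 0.485 = +0.190.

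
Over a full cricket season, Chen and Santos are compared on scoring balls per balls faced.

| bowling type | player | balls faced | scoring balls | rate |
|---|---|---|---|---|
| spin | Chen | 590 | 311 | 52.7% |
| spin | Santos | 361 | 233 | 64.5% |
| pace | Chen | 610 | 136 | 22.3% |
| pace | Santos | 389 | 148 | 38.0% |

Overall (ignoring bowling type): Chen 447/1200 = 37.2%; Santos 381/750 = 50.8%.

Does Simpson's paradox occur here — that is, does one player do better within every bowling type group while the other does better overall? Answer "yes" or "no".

no

Within each bowling type level (spin 52.7% vs 64.5%; pace 22.3% vs 38.0%), Santos has the higher rate every time. Pooled: 37.2% vs 50.8% — Santos has the higher rate overall. They agree.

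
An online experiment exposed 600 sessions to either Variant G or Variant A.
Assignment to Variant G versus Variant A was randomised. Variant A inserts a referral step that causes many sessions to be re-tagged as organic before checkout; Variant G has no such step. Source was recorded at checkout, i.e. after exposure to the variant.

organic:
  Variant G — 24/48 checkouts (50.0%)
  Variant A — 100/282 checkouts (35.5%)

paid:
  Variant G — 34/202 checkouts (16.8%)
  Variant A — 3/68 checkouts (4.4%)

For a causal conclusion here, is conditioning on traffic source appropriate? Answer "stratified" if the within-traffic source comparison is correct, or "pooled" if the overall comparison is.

pooled

Traffic source here is a post-treatment variable shaped by the variant; conditioning on it would introduce bias rather than remove it. The overall comparison is the causal one.
Pooled: Variant G 23.2% vs Variant A 29.4%; Variant A is higher overall.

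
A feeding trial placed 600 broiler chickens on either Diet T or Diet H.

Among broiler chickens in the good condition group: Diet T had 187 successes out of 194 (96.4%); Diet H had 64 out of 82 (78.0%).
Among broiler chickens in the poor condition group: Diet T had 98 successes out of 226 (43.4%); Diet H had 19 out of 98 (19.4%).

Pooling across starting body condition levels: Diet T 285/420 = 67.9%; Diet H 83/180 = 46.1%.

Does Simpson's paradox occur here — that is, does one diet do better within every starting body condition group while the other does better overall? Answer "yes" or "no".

Within each starting body condition level (good condition 96.4% vs 78.0%; poor condition 43.4% vs 19.4%), Diet T has the higher rate every time. Pooled: 67.9% vs 46.1% — Diet T has the higher rate overall. They agree.

no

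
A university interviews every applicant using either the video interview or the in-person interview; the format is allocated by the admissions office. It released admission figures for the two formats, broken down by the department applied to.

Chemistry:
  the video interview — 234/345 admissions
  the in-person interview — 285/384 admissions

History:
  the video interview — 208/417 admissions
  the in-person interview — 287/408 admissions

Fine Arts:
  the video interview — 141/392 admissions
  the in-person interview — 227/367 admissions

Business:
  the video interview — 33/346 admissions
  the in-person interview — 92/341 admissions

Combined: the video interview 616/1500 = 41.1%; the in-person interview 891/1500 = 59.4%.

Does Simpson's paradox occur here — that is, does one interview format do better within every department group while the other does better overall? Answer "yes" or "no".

Within each department level (Chemistry 67.8% vs 74.2%; History 49.9% vs 70.3%; Fine Arts 36.0% vs 61.9%; Business 9.5% vs 27.0%), the in-person interview has the higher rate every time. Pooled: 41.1% vs 59.4% — the in-person interview has the higher rate overall. They agree.

no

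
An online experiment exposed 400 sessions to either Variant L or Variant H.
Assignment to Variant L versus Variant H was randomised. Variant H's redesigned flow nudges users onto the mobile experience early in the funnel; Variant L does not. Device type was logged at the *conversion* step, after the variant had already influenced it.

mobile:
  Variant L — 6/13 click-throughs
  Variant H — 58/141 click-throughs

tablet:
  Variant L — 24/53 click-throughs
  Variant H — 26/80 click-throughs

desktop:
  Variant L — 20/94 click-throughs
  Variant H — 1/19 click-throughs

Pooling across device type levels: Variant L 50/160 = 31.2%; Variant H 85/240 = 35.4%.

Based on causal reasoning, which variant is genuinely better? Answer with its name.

Because the variant influences device type, device type is a post-treatment mediator, not a confounder. Stratifying on it would bias the estimate; the causal effect is the crude pooled difference.
Pooled: Variant L 31.2% vs Variant H 35.4%; Variant H is higher overall.

Variant H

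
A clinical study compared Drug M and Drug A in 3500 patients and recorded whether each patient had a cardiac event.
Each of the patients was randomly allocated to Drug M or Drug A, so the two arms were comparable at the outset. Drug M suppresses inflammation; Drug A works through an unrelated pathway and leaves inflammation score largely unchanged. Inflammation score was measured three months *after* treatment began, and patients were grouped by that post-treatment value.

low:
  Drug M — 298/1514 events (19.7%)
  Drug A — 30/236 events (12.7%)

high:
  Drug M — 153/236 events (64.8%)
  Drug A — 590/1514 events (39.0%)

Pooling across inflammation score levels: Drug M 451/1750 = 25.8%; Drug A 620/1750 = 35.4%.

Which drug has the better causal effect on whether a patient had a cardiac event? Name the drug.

The inflammation score-specific comparison favours Drug A throughout, but the pooled figures favour Drug M. The question is whether to condition on inflammation score.
Because the drug influences inflammation score, inflammation score is a post-treatment mediator, not a confounder. Stratifying on it would bias the estimate; the causal effect is the crude pooled difference.
Pooled: Drug M 25.8% vs Drug A 35.4%; Drug M is lower overall.

Drug M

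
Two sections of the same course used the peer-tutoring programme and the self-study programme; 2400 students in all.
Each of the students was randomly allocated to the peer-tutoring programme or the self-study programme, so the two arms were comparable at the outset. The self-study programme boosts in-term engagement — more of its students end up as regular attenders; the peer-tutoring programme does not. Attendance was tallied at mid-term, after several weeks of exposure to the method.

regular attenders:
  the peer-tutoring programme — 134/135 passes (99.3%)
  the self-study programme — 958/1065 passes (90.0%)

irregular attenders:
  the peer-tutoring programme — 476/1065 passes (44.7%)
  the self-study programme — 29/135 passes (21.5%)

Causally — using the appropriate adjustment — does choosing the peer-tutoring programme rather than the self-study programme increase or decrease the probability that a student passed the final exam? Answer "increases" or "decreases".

decreases

Mid-term attendance is downstream of the teaching method. One should not condition on a consequence of treatment, so the overall rates are the right comparison.
Pooled: the peer-tutoring programme 50.8% vs the self-study programme 82.2%; the self-study programme is higher overall.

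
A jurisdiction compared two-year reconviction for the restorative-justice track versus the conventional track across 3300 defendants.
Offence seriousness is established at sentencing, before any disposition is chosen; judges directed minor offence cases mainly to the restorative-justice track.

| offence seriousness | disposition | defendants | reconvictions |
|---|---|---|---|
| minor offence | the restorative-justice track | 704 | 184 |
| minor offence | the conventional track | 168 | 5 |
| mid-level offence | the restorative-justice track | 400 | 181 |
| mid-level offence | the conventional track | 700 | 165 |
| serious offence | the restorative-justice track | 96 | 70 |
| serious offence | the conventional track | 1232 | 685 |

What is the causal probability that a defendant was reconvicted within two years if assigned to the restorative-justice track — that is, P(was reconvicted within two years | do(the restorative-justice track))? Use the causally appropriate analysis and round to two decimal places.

Offence seriousness satisfies the back-door criterion: it is not a descendant of the disposition, and it blocks the spurious path from disposition to outcome. Adjusting for it (i.e., using the within-offence seriousness rates) gives the causal effect.
Standardising the restorative-justice track to the population offence seriousness mix: 0.264·184/704 + 0.333·181/400 + 0.402·70/96 = 0.513.

0.51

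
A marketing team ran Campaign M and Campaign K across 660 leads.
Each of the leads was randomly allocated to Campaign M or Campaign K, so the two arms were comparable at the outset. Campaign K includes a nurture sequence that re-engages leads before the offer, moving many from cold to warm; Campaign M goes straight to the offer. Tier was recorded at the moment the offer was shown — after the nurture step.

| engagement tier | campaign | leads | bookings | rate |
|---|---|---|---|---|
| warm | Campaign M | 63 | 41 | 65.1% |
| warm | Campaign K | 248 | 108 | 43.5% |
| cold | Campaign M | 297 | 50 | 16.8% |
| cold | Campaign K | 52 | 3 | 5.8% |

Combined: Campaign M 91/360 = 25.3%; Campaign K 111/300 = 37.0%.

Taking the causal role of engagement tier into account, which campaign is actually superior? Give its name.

Engagement tier is recorded after the campaign and is itself shifted by it — it sits on the causal path from campaign to outcome. Conditioning on a mediator would strip out part of the effect we want; the pooled comparison gives the total causal effect.
Pooled: Campaign M 25.3% vs Campaign K 37.0%; Campaign K is higher overall.

Campaign K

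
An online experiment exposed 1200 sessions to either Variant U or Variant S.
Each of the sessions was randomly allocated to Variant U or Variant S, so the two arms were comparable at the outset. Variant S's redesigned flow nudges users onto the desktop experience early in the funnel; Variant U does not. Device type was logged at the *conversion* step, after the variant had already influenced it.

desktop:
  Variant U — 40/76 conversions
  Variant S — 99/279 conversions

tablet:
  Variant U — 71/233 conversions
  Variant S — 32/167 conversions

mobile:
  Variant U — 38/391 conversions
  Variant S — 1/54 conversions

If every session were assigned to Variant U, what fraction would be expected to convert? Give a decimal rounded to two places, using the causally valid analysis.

0.21

Device type is recorded after the variant and is itself shifted by it — it sits on the causal path from variant to outcome. Conditioning on a mediator would strip out part of the effect we want; the pooled comparison gives the total causal effect.
So P(outcome | do(Variant U)) is just the pooled rate for Variant U: 149/700 = 0.213.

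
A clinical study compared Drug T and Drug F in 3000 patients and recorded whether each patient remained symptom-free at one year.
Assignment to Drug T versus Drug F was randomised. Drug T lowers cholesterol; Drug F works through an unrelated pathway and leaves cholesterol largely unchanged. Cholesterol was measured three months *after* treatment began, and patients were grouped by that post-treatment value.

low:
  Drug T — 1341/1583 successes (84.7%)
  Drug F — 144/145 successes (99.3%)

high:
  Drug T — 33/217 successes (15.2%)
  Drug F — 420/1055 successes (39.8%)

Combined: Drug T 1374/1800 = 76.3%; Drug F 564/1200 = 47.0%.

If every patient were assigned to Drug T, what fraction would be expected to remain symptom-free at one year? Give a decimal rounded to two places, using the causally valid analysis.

0.76

Cholesterol is recorded after the drug and is itself shifted by it — it sits on the causal path from drug to outcome. Conditioning on a mediator would strip out part of the effect we want; the pooled comparison gives the total causal effect.
So P(outcome | do(Drug T)) is just the pooled rate for Drug T: 1374/1800 = 0.763.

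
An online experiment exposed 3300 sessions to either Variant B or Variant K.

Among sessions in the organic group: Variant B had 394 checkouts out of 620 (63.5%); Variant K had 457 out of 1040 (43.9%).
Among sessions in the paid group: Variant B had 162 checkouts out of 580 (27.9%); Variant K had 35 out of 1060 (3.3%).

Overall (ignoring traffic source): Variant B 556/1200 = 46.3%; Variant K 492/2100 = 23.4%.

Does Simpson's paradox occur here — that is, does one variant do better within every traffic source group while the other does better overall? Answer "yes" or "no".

Within each traffic source level (organic 63.5% vs 43.9%; paid 27.9% vs 3.3%), Variant B has the higher rate every time. Pooled: 46.3% vs 23.4% — Variant B has the higher rate overall. They agree.

no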